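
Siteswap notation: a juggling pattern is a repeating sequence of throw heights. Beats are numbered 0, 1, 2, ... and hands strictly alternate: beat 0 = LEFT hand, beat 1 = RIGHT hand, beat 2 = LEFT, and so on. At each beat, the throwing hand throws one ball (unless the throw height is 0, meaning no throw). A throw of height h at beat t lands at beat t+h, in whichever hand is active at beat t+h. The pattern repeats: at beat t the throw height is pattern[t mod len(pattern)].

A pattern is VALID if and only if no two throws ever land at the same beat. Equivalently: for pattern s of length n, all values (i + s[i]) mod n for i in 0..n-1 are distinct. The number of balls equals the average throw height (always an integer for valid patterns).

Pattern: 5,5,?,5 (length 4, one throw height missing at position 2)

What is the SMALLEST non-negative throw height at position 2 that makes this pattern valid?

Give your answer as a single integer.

Answer: 1

Derivation:
i=0: (0 + 5) mod 4 = 1
i=1: (1 + 5) mod 4 = 2
i=2: s[i]=? (unknown)
i=3: (3 + 5) mod 4 = 0
Known residues: [0, 1, 2]; need a permutation of 0..3, so missing residue r = 3
Need (2 + s) mod 4 = 3; smallest s = (3 - 2) mod 4 = 1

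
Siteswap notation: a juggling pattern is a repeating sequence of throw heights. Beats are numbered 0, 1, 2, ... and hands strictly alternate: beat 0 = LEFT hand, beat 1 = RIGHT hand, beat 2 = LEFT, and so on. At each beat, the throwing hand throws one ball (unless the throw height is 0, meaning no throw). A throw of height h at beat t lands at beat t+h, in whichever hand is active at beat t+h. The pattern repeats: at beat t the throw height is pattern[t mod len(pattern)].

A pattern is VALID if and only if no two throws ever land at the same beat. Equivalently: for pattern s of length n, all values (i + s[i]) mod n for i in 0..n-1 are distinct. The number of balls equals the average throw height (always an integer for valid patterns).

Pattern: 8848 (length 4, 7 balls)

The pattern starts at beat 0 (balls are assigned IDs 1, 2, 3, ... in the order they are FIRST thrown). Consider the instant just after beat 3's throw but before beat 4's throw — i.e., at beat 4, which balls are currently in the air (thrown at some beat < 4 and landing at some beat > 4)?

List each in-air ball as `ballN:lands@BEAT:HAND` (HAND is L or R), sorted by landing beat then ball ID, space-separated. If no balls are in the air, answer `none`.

Answer: ball3:lands@6:L ball1:lands@8:L ball2:lands@9:R ball4:lands@11:R

Derivation:
Beat 0 (L): throw ball1 h=8 -> lands@8:L; in-air after throw: [b1@8:L]
Beat 1 (R): throw ball2 h=8 -> lands@9:R; in-air after throw: [b1@8:L b2@9:R]
Beat 2 (L): throw ball3 h=4 -> lands@6:L; in-air after throw: [b3@6:L b1@8:L b2@9:R]
Beat 3 (R): throw ball4 h=8 -> lands@11:R; in-air after throw: [b3@6:L b1@8:L b2@9:R b4@11:R]
Beat 4 (L): throw ball5 h=8 -> lands@12:L; in-air after throw: [b3@6:L b1@8:L b2@9:R b4@11:R b5@12:L]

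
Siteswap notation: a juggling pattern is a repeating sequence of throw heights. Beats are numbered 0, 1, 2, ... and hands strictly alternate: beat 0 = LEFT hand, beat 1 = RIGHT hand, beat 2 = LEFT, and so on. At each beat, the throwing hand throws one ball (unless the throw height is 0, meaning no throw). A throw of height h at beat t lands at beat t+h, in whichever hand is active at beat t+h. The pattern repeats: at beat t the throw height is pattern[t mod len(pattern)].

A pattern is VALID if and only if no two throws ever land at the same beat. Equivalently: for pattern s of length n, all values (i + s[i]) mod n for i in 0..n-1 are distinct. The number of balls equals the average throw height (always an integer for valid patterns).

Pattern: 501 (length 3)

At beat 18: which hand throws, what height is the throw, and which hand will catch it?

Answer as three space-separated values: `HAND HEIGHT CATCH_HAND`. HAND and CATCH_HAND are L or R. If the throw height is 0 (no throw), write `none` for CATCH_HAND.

Beat 18: 18 mod 2 = 0, so hand = L
Throw height = pattern[18 mod 3] = pattern[0] = 5
Lands at beat 18+5=23, 23 mod 2 = 1, so catch hand = R

Answer: L 5 R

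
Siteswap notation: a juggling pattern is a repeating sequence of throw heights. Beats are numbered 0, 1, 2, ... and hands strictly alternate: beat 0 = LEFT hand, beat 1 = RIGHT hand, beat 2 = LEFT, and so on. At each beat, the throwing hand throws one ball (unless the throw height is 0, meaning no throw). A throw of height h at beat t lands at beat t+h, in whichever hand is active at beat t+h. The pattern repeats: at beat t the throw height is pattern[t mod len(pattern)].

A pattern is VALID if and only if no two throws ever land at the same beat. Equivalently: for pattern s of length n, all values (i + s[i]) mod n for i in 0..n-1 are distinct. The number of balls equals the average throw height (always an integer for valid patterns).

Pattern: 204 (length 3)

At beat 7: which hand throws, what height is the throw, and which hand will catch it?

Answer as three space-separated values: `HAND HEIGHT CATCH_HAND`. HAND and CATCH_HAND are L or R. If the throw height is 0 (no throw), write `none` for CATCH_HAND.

Answer: R 0 none

Derivation:
Beat 7: 7 mod 2 = 1, so hand = R
Throw height = pattern[7 mod 3] = pattern[1] = 0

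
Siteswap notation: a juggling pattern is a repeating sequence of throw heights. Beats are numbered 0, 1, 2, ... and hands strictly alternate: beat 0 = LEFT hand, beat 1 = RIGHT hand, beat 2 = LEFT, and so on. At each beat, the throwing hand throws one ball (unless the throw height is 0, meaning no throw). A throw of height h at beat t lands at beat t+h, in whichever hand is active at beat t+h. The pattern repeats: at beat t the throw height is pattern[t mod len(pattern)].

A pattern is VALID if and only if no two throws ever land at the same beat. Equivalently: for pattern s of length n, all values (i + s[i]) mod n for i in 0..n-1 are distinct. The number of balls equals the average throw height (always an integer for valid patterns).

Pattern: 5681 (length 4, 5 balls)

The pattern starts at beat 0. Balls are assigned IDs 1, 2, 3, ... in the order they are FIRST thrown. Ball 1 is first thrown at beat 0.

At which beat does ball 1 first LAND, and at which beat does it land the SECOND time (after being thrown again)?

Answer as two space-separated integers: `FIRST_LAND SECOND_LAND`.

Answer: 5 11

Derivation:
Beat 0 (L): throw ball1 h=5 -> lands@5:R; in-air after throw: [b1@5:R]
Beat 1 (R): throw ball2 h=6 -> lands@7:R; in-air after throw: [b1@5:R b2@7:R]
Beat 2 (L): throw ball3 h=8 -> lands@10:L; in-air after throw: [b1@5:R b2@7:R b3@10:L]
Beat 3 (R): throw ball4 h=1 -> lands@4:L; in-air after throw: [b4@4:L b1@5:R b2@7:R b3@10:L]
Beat 4 (L): throw ball4 h=5 -> lands@9:R; in-air after throw: [b1@5:R b2@7:R b4@9:R b3@10:L]
Beat 5 (R): throw ball1 h=6 -> lands@11:R; in-air after throw: [b2@7:R b4@9:R b3@10:L b1@11:R]
Beat 6 (L): throw ball5 h=8 -> lands@14:L; in-air after throw: [b2@7:R b4@9:R b3@10:L b1@11:R b5@14:L]
Beat 7 (R): throw ball2 h=1 -> lands@8:L; in-air after throw: [b2@8:L b4@9:R b3@10:L b1@11:R b5@14:L]
Beat 8 (L): throw ball2 h=5 -> lands@13:R; in-air after throw: [b4@9:R b3@10:L b1@11:R b2@13:R b5@14:L]
Beat 9 (R): throw ball4 h=6 -> lands@15:R; in-air after throw: [b3@10:L b1@11:R b2@13:R b5@14:L b4@15:R]
Beat 10 (L): throw ball3 h=8 -> lands@18:L; in-air after throw: [b1@11:R b2@13:R b5@14:L b4@15:R b3@18:L]
Beat 11 (R): throw ball1 h=1 -> lands@12:L; in-air after throw: [b1@12:L b2@13:R b5@14:L b4@15:R b3@18:L]
Ball 1: thrown@0 h=5 -> first land @5; rethrown@5 h=6 -> second land @11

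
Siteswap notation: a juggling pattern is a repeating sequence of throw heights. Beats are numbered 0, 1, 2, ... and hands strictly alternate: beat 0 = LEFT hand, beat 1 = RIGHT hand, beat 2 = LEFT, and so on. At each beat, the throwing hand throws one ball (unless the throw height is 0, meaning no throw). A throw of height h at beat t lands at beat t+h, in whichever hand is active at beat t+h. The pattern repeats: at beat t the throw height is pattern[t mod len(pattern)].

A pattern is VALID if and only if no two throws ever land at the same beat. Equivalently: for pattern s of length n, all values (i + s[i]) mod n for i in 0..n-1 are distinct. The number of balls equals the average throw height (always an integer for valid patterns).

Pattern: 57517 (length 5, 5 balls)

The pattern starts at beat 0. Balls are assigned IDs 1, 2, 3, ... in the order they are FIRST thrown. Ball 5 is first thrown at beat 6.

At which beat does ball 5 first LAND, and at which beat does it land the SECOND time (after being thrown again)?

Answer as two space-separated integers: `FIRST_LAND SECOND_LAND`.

Beat 0 (L): throw ball1 h=5 -> lands@5:R; in-air after throw: [b1@5:R]
Beat 1 (R): throw ball2 h=7 -> lands@8:L; in-air after throw: [b1@5:R b2@8:L]
Beat 2 (L): throw ball3 h=5 -> lands@7:R; in-air after throw: [b1@5:R b3@7:R b2@8:L]
Beat 3 (R): throw ball4 h=1 -> lands@4:L; in-air after throw: [b4@4:L b1@5:R b3@7:R b2@8:L]
Beat 4 (L): throw ball4 h=7 -> lands@11:R; in-air after throw: [b1@5:R b3@7:R b2@8:L b4@11:R]
Beat 5 (R): throw ball1 h=5 -> lands@10:L; in-air after throw: [b3@7:R b2@8:L b1@10:L b4@11:R]
Beat 6 (L): throw ball5 h=7 -> lands@13:R; in-air after throw: [b3@7:R b2@8:L b1@10:L b4@11:R b5@13:R]
Beat 7 (R): throw ball3 h=5 -> lands@12:L; in-air after throw: [b2@8:L b1@10:L b4@11:R b3@12:L b5@13:R]
Beat 8 (L): throw ball2 h=1 -> lands@9:R; in-air after throw: [b2@9:R b1@10:L b4@11:R b3@12:L b5@13:R]
Beat 9 (R): throw ball2 h=7 -> lands@16:L; in-air after throw: [b1@10:L b4@11:R b3@12:L b5@13:R b2@16:L]
Beat 10 (L): throw ball1 h=5 -> lands@15:R; in-air after throw: [b4@11:R b3@12:L b5@13:R b1@15:R b2@16:L]
Beat 11 (R): throw ball4 h=7 -> lands@18:L; in-air after throw: [b3@12:L b5@13:R b1@15:R b2@16:L b4@18:L]
Beat 12 (L): throw ball3 h=5 -> lands@17:R; in-air after throw: [b5@13:R b1@15:R b2@16:L b3@17:R b4@18:L]
Beat 13 (R): throw ball5 h=1 -> lands@14:L; in-air after throw: [b5@14:L b1@15:R b2@16:L b3@17:R b4@18:L]
Beat 14 (L): throw ball5 h=7 -> lands@21:R; in-air after throw: [b1@15:R b2@16:L b3@17:R b4@18:L b5@21:R]
Ball 5: thrown@6 h=7 -> first land @13; rethrown@13 h=1 -> second land @14

Answer: 13 14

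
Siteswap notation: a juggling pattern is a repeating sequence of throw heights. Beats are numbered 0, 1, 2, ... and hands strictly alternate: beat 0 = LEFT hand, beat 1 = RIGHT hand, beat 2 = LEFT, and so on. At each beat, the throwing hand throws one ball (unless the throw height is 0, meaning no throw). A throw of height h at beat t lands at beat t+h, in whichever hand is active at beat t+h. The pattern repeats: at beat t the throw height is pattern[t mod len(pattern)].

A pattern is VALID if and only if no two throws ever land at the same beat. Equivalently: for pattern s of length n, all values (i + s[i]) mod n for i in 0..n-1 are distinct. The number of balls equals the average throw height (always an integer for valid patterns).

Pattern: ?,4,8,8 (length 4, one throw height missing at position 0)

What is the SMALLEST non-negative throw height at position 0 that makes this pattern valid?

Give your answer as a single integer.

i=0: s[i]=? (unknown)
i=1: (1 + 4) mod 4 = 1
i=2: (2 + 8) mod 4 = 2
i=3: (3 + 8) mod 4 = 3
Known residues: [1, 2, 3]; need a permutation of 0..3, so missing residue r = 0
Need (0 + s) mod 4 = 0; smallest s = (0 - 0) mod 4 = 0

Answer: 0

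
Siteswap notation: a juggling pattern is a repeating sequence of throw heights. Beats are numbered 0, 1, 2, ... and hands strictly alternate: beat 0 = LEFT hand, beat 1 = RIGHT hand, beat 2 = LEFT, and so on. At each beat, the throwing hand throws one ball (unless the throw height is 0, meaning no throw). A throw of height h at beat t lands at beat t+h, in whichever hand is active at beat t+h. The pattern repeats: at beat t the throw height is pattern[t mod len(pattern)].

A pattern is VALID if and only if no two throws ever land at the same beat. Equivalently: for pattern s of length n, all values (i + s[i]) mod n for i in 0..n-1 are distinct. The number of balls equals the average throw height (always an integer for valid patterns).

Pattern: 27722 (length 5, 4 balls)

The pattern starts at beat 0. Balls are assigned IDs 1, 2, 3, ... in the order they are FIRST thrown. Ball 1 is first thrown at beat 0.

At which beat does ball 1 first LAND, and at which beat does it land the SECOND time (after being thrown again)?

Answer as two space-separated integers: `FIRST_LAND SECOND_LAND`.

Beat 0 (L): throw ball1 h=2 -> lands@2:L; in-air after throw: [b1@2:L]
Beat 1 (R): throw ball2 h=7 -> lands@8:L; in-air after throw: [b1@2:L b2@8:L]
Beat 2 (L): throw ball1 h=7 -> lands@9:R; in-air after throw: [b2@8:L b1@9:R]
Beat 3 (R): throw ball3 h=2 -> lands@5:R; in-air after throw: [b3@5:R b2@8:L b1@9:R]
Beat 4 (L): throw ball4 h=2 -> lands@6:L; in-air after throw: [b3@5:R b4@6:L b2@8:L b1@9:R]
Beat 5 (R): throw ball3 h=2 -> lands@7:R; in-air after throw: [b4@6:L b3@7:R b2@8:L b1@9:R]
Beat 6 (L): throw ball4 h=7 -> lands@13:R; in-air after throw: [b3@7:R b2@8:L b1@9:R b4@13:R]
Beat 7 (R): throw ball3 h=7 -> lands@14:L; in-air after throw: [b2@8:L b1@9:R b4@13:R b3@14:L]
Beat 8 (L): throw ball2 h=2 -> lands@10:L; in-air after throw: [b1@9:R b2@10:L b4@13:R b3@14:L]
Beat 9 (R): throw ball1 h=2 -> lands@11:R; in-air after throw: [b2@10:L b1@11:R b4@13:R b3@14:L]
Ball 1: thrown@0 h=2 -> first land @2; rethrown@2 h=7 -> second land @9

Answer: 2 9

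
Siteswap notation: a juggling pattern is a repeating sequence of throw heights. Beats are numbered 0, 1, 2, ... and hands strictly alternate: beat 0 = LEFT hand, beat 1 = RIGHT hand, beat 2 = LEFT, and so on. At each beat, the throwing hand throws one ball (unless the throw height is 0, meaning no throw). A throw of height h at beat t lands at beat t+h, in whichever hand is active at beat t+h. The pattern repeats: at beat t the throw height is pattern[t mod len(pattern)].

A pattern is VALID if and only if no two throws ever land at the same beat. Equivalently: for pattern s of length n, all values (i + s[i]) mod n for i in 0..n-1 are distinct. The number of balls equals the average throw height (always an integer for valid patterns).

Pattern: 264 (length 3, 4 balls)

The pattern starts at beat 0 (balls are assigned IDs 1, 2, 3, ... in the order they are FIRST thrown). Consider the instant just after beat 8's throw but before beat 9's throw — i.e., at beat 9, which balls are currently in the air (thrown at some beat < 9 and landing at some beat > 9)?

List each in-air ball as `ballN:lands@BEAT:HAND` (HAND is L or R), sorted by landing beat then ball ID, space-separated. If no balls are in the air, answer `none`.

Beat 0 (L): throw ball1 h=2 -> lands@2:L; in-air after throw: [b1@2:L]
Beat 1 (R): throw ball2 h=6 -> lands@7:R; in-air after throw: [b1@2:L b2@7:R]
Beat 2 (L): throw ball1 h=4 -> lands@6:L; in-air after throw: [b1@6:L b2@7:R]
Beat 3 (R): throw ball3 h=2 -> lands@5:R; in-air after throw: [b3@5:R b1@6:L b2@7:R]
Beat 4 (L): throw ball4 h=6 -> lands@10:L; in-air after throw: [b3@5:R b1@6:L b2@7:R b4@10:L]
Beat 5 (R): throw ball3 h=4 -> lands@9:R; in-air after throw: [b1@6:L b2@7:R b3@9:R b4@10:L]
Beat 6 (L): throw ball1 h=2 -> lands@8:L; in-air after throw: [b2@7:R b1@8:L b3@9:R b4@10:L]
Beat 7 (R): throw ball2 h=6 -> lands@13:R; in-air after throw: [b1@8:L b3@9:R b4@10:L b2@13:R]
Beat 8 (L): throw ball1 h=4 -> lands@12:L; in-air after throw: [b3@9:R b4@10:L b1@12:L b2@13:R]
Beat 9 (R): throw ball3 h=2 -> lands@11:R; in-air after throw: [b4@10:L b3@11:R b1@12:L b2@13:R]

Answer: ball4:lands@10:L ball1:lands@12:L ball2:lands@13:R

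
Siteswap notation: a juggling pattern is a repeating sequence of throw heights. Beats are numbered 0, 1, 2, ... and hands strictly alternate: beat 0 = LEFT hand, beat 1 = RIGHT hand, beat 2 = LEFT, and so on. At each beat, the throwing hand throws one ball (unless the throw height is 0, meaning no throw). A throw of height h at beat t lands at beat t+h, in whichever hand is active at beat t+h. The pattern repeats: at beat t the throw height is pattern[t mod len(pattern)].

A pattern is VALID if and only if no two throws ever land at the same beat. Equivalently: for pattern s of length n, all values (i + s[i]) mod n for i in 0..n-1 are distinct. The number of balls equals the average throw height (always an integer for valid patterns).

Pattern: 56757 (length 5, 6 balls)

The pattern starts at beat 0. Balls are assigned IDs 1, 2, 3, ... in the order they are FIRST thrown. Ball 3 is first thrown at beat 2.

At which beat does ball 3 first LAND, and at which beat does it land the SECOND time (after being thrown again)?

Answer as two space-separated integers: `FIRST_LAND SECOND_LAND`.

Answer: 9 16

Derivation:
Beat 0 (L): throw ball1 h=5 -> lands@5:R; in-air after throw: [b1@5:R]
Beat 1 (R): throw ball2 h=6 -> lands@7:R; in-air after throw: [b1@5:R b2@7:R]
Beat 2 (L): throw ball3 h=7 -> lands@9:R; in-air after throw: [b1@5:R b2@7:R b3@9:R]
Beat 3 (R): throw ball4 h=5 -> lands@8:L; in-air after throw: [b1@5:R b2@7:R b4@8:L b3@9:R]
Beat 4 (L): throw ball5 h=7 -> lands@11:R; in-air after throw: [b1@5:R b2@7:R b4@8:L b3@9:R b5@11:R]
Beat 5 (R): throw ball1 h=5 -> lands@10:L; in-air after throw: [b2@7:R b4@8:L b3@9:R b1@10:L b5@11:R]
Beat 6 (L): throw ball6 h=6 -> lands@12:L; in-air after throw: [b2@7:R b4@8:L b3@9:R b1@10:L b5@11:R b6@12:L]
Beat 7 (R): throw ball2 h=7 -> lands@14:L; in-air after throw: [b4@8:L b3@9:R b1@10:L b5@11:R b6@12:L b2@14:L]
Beat 8 (L): throw ball4 h=5 -> lands@13:R; in-air after throw: [b3@9:R b1@10:L b5@11:R b6@12:L b4@13:R b2@14:L]
Beat 9 (R): throw ball3 h=7 -> lands@16:L; in-air after throw: [b1@10:L b5@11:R b6@12:L b4@13:R b2@14:L b3@16:L]
Beat 10 (L): throw ball1 h=5 -> lands@15:R; in-air after throw: [b5@11:R b6@12:L b4@13:R b2@14:L b1@15:R b3@16:L]
Beat 11 (R): throw ball5 h=6 -> lands@17:R; in-air after throw: [b6@12:L b4@13:R b2@14:L b1@15:R b3@16:L b5@17:R]
Beat 12 (L): throw ball6 h=7 -> lands@19:R; in-air after throw: [b4@13:R b2@14:L b1@15:R b3@16:L b5@17:R b6@19:R]
Beat 13 (R): throw ball4 h=5 -> lands@18:L; in-air after throw: [b2@14:L b1@15:R b3@16:L b5@17:R b4@18:L b6@19:R]
Beat 14 (L): throw ball2 h=7 -> lands@21:R; in-air after throw: [b1@15:R b3@16:L b5@17:R b4@18:L b6@19:R b2@21:R]
Beat 15 (R): throw ball1 h=5 -> lands@20:L; in-air after throw: [b3@16:L b5@17:R b4@18:L b6@19:R b1@20:L b2@21:R]
Beat 16 (L): throw ball3 h=6 -> lands@22:L; in-air after throw: [b5@17:R b4@18:L b6@19:R b1@20:L b2@21:R b3@22:L]
Ball 3: thrown@2 h=7 -> first land @9; rethrown@9 h=7 -> second land @16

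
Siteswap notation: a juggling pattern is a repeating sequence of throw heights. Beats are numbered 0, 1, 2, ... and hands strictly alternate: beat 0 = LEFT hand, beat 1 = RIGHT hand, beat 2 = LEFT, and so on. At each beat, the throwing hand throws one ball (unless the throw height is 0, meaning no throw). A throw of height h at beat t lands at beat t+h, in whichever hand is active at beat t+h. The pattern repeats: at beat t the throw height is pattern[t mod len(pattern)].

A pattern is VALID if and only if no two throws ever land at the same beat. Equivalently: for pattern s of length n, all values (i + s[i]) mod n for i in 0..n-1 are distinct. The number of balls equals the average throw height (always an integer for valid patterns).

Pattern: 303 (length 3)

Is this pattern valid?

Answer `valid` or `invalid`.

i=0: (i + s[i]) mod n = (0 + 3) mod 3 = 0
i=1: (i + s[i]) mod n = (1 + 0) mod 3 = 1
i=2: (i + s[i]) mod n = (2 + 3) mod 3 = 2
Residues: [0, 1, 2], distinct: True

Answer: valid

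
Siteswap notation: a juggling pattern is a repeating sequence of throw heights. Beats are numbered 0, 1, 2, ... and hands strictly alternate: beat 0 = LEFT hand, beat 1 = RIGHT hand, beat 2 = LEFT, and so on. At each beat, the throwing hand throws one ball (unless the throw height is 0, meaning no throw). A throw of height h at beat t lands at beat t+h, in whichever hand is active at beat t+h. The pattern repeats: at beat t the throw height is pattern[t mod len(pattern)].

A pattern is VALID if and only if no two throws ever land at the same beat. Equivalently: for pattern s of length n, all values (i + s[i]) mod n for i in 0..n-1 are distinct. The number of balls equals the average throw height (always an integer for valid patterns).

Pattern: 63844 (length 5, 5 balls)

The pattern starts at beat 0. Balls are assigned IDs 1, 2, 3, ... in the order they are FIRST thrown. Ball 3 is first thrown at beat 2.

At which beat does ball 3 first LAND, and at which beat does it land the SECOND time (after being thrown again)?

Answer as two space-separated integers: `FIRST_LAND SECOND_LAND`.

Beat 0 (L): throw ball1 h=6 -> lands@6:L; in-air after throw: [b1@6:L]
Beat 1 (R): throw ball2 h=3 -> lands@4:L; in-air after throw: [b2@4:L b1@6:L]
Beat 2 (L): throw ball3 h=8 -> lands@10:L; in-air after throw: [b2@4:L b1@6:L b3@10:L]
Beat 3 (R): throw ball4 h=4 -> lands@7:R; in-air after throw: [b2@4:L b1@6:L b4@7:R b3@10:L]
Beat 4 (L): throw ball2 h=4 -> lands@8:L; in-air after throw: [b1@6:L b4@7:R b2@8:L b3@10:L]
Beat 5 (R): throw ball5 h=6 -> lands@11:R; in-air after throw: [b1@6:L b4@7:R b2@8:L b3@10:L b5@11:R]
Beat 6 (L): throw ball1 h=3 -> lands@9:R; in-air after throw: [b4@7:R b2@8:L b1@9:R b3@10:L b5@11:R]
Beat 7 (R): throw ball4 h=8 -> lands@15:R; in-air after throw: [b2@8:L b1@9:R b3@10:L b5@11:R b4@15:R]
Beat 8 (L): throw ball2 h=4 -> lands@12:L; in-air after throw: [b1@9:R b3@10:L b5@11:R b2@12:L b4@15:R]
Beat 9 (R): throw ball1 h=4 -> lands@13:R; in-air after throw: [b3@10:L b5@11:R b2@12:L b1@13:R b4@15:R]
Beat 10 (L): throw ball3 h=6 -> lands@16:L; in-air after throw: [b5@11:R b2@12:L b1@13:R b4@15:R b3@16:L]
Beat 11 (R): throw ball5 h=3 -> lands@14:L; in-air after throw: [b2@12:L b1@13:R b5@14:L b4@15:R b3@16:L]
Beat 12 (L): throw ball2 h=8 -> lands@20:L; in-air after throw: [b1@13:R b5@14:L b4@15:R b3@16:L b2@20:L]
Beat 13 (R): throw ball1 h=4 -> lands@17:R; in-air after throw: [b5@14:L b4@15:R b3@16:L b1@17:R b2@20:L]
Beat 14 (L): throw ball5 h=4 -> lands@18:L; in-air after throw: [b4@15:R b3@16:L b1@17:R b5@18:L b2@20:L]
Ball 3: thrown@2 h=8 -> first land @10; rethrown@10 h=6 -> second land @16

Answer: 10 16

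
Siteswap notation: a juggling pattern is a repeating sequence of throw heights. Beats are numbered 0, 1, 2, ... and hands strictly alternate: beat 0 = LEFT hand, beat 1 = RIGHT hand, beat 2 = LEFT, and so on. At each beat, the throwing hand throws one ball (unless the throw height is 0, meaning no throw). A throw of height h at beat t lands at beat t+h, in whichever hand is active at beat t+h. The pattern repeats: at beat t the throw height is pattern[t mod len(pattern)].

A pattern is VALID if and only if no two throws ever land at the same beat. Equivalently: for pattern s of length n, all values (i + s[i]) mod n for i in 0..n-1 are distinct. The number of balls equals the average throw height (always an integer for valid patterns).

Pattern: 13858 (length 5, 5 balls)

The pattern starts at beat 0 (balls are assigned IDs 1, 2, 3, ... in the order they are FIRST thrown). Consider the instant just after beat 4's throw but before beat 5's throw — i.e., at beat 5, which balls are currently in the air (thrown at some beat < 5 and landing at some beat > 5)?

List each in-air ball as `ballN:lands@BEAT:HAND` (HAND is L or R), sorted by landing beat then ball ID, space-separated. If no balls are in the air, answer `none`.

Beat 0 (L): throw ball1 h=1 -> lands@1:R; in-air after throw: [b1@1:R]
Beat 1 (R): throw ball1 h=3 -> lands@4:L; in-air after throw: [b1@4:L]
Beat 2 (L): throw ball2 h=8 -> lands@10:L; in-air after throw: [b1@4:L b2@10:L]
Beat 3 (R): throw ball3 h=5 -> lands@8:L; in-air after throw: [b1@4:L b3@8:L b2@10:L]
Beat 4 (L): throw ball1 h=8 -> lands@12:L; in-air after throw: [b3@8:L b2@10:L b1@12:L]
Beat 5 (R): throw ball4 h=1 -> lands@6:L; in-air after throw: [b4@6:L b3@8:L b2@10:L b1@12:L]

Answer: ball3:lands@8:L ball2:lands@10:L ball1:lands@12:L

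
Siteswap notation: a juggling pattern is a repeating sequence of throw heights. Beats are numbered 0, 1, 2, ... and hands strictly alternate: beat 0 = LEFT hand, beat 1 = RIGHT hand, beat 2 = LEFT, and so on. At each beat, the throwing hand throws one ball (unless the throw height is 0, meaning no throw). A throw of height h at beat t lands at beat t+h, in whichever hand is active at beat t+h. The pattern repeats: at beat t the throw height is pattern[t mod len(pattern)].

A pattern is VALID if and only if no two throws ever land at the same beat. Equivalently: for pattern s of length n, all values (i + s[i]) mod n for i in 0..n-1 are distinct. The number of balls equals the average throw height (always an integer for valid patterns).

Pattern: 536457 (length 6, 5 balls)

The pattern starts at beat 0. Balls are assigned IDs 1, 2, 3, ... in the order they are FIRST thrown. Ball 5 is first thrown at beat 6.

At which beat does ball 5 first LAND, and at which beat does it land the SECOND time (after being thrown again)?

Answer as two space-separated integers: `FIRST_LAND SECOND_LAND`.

Beat 0 (L): throw ball1 h=5 -> lands@5:R; in-air after throw: [b1@5:R]
Beat 1 (R): throw ball2 h=3 -> lands@4:L; in-air after throw: [b2@4:L b1@5:R]
Beat 2 (L): throw ball3 h=6 -> lands@8:L; in-air after throw: [b2@4:L b1@5:R b3@8:L]
Beat 3 (R): throw ball4 h=4 -> lands@7:R; in-air after throw: [b2@4:L b1@5:R b4@7:R b3@8:L]
Beat 4 (L): throw ball2 h=5 -> lands@9:R; in-air after throw: [b1@5:R b4@7:R b3@8:L b2@9:R]
Beat 5 (R): throw ball1 h=7 -> lands@12:L; in-air after throw: [b4@7:R b3@8:L b2@9:R b1@12:L]
Beat 6 (L): throw ball5 h=5 -> lands@11:R; in-air after throw: [b4@7:R b3@8:L b2@9:R b5@11:R b1@12:L]
Beat 7 (R): throw ball4 h=3 -> lands@10:L; in-air after throw: [b3@8:L b2@9:R b4@10:L b5@11:R b1@12:L]
Beat 8 (L): throw ball3 h=6 -> lands@14:L; in-air after throw: [b2@9:R b4@10:L b5@11:R b1@12:L b3@14:L]
Beat 9 (R): throw ball2 h=4 -> lands@13:R; in-air after throw: [b4@10:L b5@11:R b1@12:L b2@13:R b3@14:L]
Beat 10 (L): throw ball4 h=5 -> lands@15:R; in-air after throw: [b5@11:R b1@12:L b2@13:R b3@14:L b4@15:R]
Beat 11 (R): throw ball5 h=7 -> lands@18:L; in-air after throw: [b1@12:L b2@13:R b3@14:L b4@15:R b5@18:L]
Beat 12 (L): throw ball1 h=5 -> lands@17:R; in-air after throw: [b2@13:R b3@14:L b4@15:R b1@17:R b5@18:L]
Beat 13 (R): throw ball2 h=3 -> lands@16:L; in-air after throw: [b3@14:L b4@15:R b2@16:L b1@17:R b5@18:L]
Ball 5: thrown@6 h=5 -> first land @11; rethrown@11 h=7 -> second land @18

Answer: 11 18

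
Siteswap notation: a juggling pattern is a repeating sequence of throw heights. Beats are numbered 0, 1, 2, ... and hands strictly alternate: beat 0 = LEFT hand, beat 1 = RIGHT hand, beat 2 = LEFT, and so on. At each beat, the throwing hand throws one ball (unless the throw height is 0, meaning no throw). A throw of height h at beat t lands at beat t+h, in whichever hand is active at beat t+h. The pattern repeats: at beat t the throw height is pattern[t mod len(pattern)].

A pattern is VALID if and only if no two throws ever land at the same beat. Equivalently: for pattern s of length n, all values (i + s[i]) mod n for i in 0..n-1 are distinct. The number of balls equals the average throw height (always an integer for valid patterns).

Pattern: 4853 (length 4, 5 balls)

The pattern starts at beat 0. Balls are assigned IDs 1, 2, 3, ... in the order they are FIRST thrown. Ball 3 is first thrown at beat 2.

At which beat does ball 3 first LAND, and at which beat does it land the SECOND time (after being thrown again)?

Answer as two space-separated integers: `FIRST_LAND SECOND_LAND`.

Answer: 7 10

Derivation:
Beat 0 (L): throw ball1 h=4 -> lands@4:L; in-air after throw: [b1@4:L]
Beat 1 (R): throw ball2 h=8 -> lands@9:R; in-air after throw: [b1@4:L b2@9:R]
Beat 2 (L): throw ball3 h=5 -> lands@7:R; in-air after throw: [b1@4:L b3@7:R b2@9:R]
Beat 3 (R): throw ball4 h=3 -> lands@6:L; in-air after throw: [b1@4:L b4@6:L b3@7:R b2@9:R]
Beat 4 (L): throw ball1 h=4 -> lands@8:L; in-air after throw: [b4@6:L b3@7:R b1@8:L b2@9:R]
Beat 5 (R): throw ball5 h=8 -> lands@13:R; in-air after throw: [b4@6:L b3@7:R b1@8:L b2@9:R b5@13:R]
Beat 6 (L): throw ball4 h=5 -> lands@11:R; in-air after throw: [b3@7:R b1@8:L b2@9:R b4@11:R b5@13:R]
Beat 7 (R): throw ball3 h=3 -> lands@10:L; in-air after throw: [b1@8:L b2@9:R b3@10:L b4@11:R b5@13:R]
Beat 8 (L): throw ball1 h=4 -> lands@12:L; in-air after throw: [b2@9:R b3@10:L b4@11:R b1@12:L b5@13:R]
Beat 9 (R): throw ball2 h=8 -> lands@17:R; in-air after throw: [b3@10:L b4@11:R b1@12:L b5@13:R b2@17:R]
Beat 10 (L): throw ball3 h=5 -> lands@15:R; in-air after throw: [b4@11:R b1@12:L b5@13:R b3@15:R b2@17:R]
Ball 3: thrown@2 h=5 -> first land @7; rethrown@7 h=3 -> second land @10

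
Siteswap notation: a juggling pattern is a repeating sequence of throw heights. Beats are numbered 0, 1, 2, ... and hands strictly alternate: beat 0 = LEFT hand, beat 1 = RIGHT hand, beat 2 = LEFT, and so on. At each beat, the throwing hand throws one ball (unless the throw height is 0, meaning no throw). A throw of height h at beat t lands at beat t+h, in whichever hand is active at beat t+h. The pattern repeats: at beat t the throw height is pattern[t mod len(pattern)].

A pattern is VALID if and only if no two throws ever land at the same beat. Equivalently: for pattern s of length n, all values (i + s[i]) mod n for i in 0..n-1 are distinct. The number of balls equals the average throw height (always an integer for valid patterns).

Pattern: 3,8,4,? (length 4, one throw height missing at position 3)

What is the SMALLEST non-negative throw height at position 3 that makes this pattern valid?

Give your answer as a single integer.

Answer: 1

Derivation:
i=0: (0 + 3) mod 4 = 3
i=1: (1 + 8) mod 4 = 1
i=2: (2 + 4) mod 4 = 2
i=3: s[i]=? (unknown)
Known residues: [1, 2, 3]; need a permutation of 0..3, so missing residue r = 0
Need (3 + s) mod 4 = 0; smallest s = (0 - 3) mod 4 = 1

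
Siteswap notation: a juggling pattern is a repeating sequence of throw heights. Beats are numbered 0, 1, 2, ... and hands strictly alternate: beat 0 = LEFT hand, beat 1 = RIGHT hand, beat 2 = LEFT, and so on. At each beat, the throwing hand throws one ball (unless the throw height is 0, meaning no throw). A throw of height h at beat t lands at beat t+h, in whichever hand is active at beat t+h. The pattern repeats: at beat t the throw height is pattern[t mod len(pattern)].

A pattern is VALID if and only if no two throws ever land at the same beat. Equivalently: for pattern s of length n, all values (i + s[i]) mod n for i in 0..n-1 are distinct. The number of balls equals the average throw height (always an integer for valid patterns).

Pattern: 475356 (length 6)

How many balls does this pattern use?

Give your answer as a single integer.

Answer: 5

Derivation:
Pattern = [4, 7, 5, 3, 5, 6], length n = 6
  position 0: throw height = 4, running sum = 4
  position 1: throw height = 7, running sum = 11
  position 2: throw height = 5, running sum = 16
  position 3: throw height = 3, running sum = 19
  position 4: throw height = 5, running sum = 24
  position 5: throw height = 6, running sum = 30
Total sum = 30; balls = sum / n = 30 / 6 = 5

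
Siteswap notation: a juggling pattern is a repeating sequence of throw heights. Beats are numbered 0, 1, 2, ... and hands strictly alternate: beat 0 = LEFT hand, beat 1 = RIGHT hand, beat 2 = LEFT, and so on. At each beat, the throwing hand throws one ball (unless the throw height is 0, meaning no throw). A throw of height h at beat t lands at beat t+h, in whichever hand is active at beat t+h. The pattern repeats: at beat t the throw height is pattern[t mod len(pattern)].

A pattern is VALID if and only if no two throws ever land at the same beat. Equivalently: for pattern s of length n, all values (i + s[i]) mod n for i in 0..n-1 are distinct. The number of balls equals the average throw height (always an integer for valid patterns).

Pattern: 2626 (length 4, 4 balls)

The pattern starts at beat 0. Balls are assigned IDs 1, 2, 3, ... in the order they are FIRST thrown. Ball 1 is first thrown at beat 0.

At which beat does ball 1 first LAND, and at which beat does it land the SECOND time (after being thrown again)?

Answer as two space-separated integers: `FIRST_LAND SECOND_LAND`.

Answer: 2 4

Derivation:
Beat 0 (L): throw ball1 h=2 -> lands@2:L; in-air after throw: [b1@2:L]
Beat 1 (R): throw ball2 h=6 -> lands@7:R; in-air after throw: [b1@2:L b2@7:R]
Beat 2 (L): throw ball1 h=2 -> lands@4:L; in-air after throw: [b1@4:L b2@7:R]
Beat 3 (R): throw ball3 h=6 -> lands@9:R; in-air after throw: [b1@4:L b2@7:R b3@9:R]
Beat 4 (L): throw ball1 h=2 -> lands@6:L; in-air after throw: [b1@6:L b2@7:R b3@9:R]
Ball 1: thrown@0 h=2 -> first land @2; rethrown@2 h=2 -> second land @4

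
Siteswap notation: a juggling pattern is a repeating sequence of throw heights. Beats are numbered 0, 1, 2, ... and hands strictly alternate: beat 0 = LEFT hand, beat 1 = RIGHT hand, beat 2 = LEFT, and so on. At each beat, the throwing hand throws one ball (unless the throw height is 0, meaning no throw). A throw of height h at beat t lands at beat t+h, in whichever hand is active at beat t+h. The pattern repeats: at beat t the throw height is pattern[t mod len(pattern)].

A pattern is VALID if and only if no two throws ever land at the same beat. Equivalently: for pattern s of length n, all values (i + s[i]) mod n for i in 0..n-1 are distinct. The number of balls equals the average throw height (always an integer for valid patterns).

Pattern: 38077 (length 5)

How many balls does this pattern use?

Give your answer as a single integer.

Answer: 5

Derivation:
Pattern = [3, 8, 0, 7, 7], length n = 5
  position 0: throw height = 3, running sum = 3
  position 1: throw height = 8, running sum = 11
  position 2: throw height = 0, running sum = 11
  position 3: throw height = 7, running sum = 18
  position 4: throw height = 7, running sum = 25
Total sum = 25; balls = sum / n = 25 / 5 = 5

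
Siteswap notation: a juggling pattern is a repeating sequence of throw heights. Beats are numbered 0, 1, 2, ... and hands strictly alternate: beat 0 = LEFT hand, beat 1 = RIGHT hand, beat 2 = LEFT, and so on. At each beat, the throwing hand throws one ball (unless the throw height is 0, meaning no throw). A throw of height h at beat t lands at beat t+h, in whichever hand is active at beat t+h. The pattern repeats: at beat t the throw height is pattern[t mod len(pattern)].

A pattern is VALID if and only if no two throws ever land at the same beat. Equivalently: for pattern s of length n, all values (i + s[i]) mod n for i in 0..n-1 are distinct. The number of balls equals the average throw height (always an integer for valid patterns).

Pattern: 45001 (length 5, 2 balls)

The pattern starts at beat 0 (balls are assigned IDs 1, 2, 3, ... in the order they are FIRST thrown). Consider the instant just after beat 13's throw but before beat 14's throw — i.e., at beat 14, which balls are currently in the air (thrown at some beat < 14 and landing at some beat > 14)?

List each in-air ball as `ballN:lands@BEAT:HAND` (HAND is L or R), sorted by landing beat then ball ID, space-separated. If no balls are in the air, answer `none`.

Answer: ball2:lands@16:L

Derivation:
Beat 0 (L): throw ball1 h=4 -> lands@4:L; in-air after throw: [b1@4:L]
Beat 1 (R): throw ball2 h=5 -> lands@6:L; in-air after throw: [b1@4:L b2@6:L]
Beat 4 (L): throw ball1 h=1 -> lands@5:R; in-air after throw: [b1@5:R b2@6:L]
Beat 5 (R): throw ball1 h=4 -> lands@9:R; in-air after throw: [b2@6:L b1@9:R]
Beat 6 (L): throw ball2 h=5 -> lands@11:R; in-air after throw: [b1@9:R b2@11:R]
Beat 9 (R): throw ball1 h=1 -> lands@10:L; in-air after throw: [b1@10:L b2@11:R]
Beat 10 (L): throw ball1 h=4 -> lands@14:L; in-air after throw: [b2@11:R b1@14:L]
Beat 11 (R): throw ball2 h=5 -> lands@16:L; in-air after throw: [b1@14:L b2@16:L]
Beat 14 (L): throw ball1 h=1 -> lands@15:R; in-air after throw: [b1@15:R b2@16:L]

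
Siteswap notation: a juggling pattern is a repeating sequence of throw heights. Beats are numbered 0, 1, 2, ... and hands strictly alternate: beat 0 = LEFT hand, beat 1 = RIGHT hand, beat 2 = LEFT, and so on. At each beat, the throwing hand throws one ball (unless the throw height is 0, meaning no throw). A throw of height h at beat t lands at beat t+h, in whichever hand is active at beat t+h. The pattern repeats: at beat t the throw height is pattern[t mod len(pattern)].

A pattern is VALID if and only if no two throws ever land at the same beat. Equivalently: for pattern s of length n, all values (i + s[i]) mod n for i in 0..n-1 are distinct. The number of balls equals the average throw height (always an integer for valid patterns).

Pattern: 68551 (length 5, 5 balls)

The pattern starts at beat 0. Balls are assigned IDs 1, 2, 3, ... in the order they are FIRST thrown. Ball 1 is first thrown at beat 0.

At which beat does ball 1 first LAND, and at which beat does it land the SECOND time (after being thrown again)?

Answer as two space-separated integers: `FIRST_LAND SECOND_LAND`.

Answer: 6 14

Derivation:
Beat 0 (L): throw ball1 h=6 -> lands@6:L; in-air after throw: [b1@6:L]
Beat 1 (R): throw ball2 h=8 -> lands@9:R; in-air after throw: [b1@6:L b2@9:R]
Beat 2 (L): throw ball3 h=5 -> lands@7:R; in-air after throw: [b1@6:L b3@7:R b2@9:R]
Beat 3 (R): throw ball4 h=5 -> lands@8:L; in-air after throw: [b1@6:L b3@7:R b4@8:L b2@9:R]
Beat 4 (L): throw ball5 h=1 -> lands@5:R; in-air after throw: [b5@5:R b1@6:L b3@7:R b4@8:L b2@9:R]
Beat 5 (R): throw ball5 h=6 -> lands@11:R; in-air after throw: [b1@6:L b3@7:R b4@8:L b2@9:R b5@11:R]
Beat 6 (L): throw ball1 h=8 -> lands@14:L; in-air after throw: [b3@7:R b4@8:L b2@9:R b5@11:R b1@14:L]
Beat 7 (R): throw ball3 h=5 -> lands@12:L; in-air after throw: [b4@8:L b2@9:R b5@11:R b3@12:L b1@14:L]
Beat 8 (L): throw ball4 h=5 -> lands@13:R; in-air after throw: [b2@9:R b5@11:R b3@12:L b4@13:R b1@14:L]
Beat 9 (R): throw ball2 h=1 -> lands@10:L; in-air after throw: [b2@10:L b5@11:R b3@12:L b4@13:R b1@14:L]
Beat 10 (L): throw ball2 h=6 -> lands@16:L; in-air after throw: [b5@11:R b3@12:L b4@13:R b1@14:L b2@16:L]
Beat 11 (R): throw ball5 h=8 -> lands@19:R; in-air after throw: [b3@12:L b4@13:R b1@14:L b2@16:L b5@19:R]
Beat 12 (L): throw ball3 h=5 -> lands@17:R; in-air after throw: [b4@13:R b1@14:L b2@16:L b3@17:R b5@19:R]
Beat 13 (R): throw ball4 h=5 -> lands@18:L; in-air after throw: [b1@14:L b2@16:L b3@17:R b4@18:L b5@19:R]
Beat 14 (L): throw ball1 h=1 -> lands@15:R; in-air after throw: [b1@15:R b2@16:L b3@17:R b4@18:L b5@19:R]
Ball 1: thrown@0 h=6 -> first land @6; rethrown@6 h=8 -> second land @14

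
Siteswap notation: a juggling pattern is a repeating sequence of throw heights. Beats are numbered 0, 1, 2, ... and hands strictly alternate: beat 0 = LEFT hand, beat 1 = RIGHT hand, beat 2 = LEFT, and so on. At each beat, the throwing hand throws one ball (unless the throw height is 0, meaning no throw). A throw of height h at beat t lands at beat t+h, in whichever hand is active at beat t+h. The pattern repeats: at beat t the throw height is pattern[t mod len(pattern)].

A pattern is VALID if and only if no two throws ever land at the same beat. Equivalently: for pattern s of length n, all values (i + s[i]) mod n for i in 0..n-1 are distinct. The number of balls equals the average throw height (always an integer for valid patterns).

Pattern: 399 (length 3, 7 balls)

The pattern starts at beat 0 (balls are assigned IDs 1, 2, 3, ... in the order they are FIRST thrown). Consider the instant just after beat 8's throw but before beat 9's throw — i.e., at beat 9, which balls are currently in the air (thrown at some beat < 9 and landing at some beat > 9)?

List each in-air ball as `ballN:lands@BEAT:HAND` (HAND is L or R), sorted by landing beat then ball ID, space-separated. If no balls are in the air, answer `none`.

Answer: ball2:lands@10:L ball3:lands@11:R ball4:lands@13:R ball5:lands@14:L ball6:lands@16:L ball7:lands@17:R

Derivation:
Beat 0 (L): throw ball1 h=3 -> lands@3:R; in-air after throw: [b1@3:R]
Beat 1 (R): throw ball2 h=9 -> lands@10:L; in-air after throw: [b1@3:R b2@10:L]
Beat 2 (L): throw ball3 h=9 -> lands@11:R; in-air after throw: [b1@3:R b2@10:L b3@11:R]
Beat 3 (R): throw ball1 h=3 -> lands@6:L; in-air after throw: [b1@6:L b2@10:L b3@11:R]
Beat 4 (L): throw ball4 h=9 -> lands@13:R; in-air after throw: [b1@6:L b2@10:L b3@11:R b4@13:R]
Beat 5 (R): throw ball5 h=9 -> lands@14:L; in-air after throw: [b1@6:L b2@10:L b3@11:R b4@13:R b5@14:L]
Beat 6 (L): throw ball1 h=3 -> lands@9:R; in-air after throw: [b1@9:R b2@10:L b3@11:R b4@13:R b5@14:L]
Beat 7 (R): throw ball6 h=9 -> lands@16:L; in-air after throw: [b1@9:R b2@10:L b3@11:R b4@13:R b5@14:L b6@16:L]
Beat 8 (L): throw ball7 h=9 -> lands@17:R; in-air after throw: [b1@9:R b2@10:L b3@11:R b4@13:R b5@14:L b6@16:L b7@17:R]
Beat 9 (R): throw ball1 h=3 -> lands@12:L; in-air after throw: [b2@10:L b3@11:R b1@12:L b4@13:R b5@14:L b6@16:L b7@17:R]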